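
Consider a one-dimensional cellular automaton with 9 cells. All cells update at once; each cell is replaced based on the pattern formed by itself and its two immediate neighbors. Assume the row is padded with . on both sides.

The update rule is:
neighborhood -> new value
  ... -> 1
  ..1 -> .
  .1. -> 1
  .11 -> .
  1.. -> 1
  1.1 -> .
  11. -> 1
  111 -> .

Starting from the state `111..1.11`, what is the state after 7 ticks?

..1.1.1.1

..11.1..1
1..1.11.1
11.1..1.1
.1.11.1.1
.1..1.1.1
.11.1.1.1
..1.1.1.1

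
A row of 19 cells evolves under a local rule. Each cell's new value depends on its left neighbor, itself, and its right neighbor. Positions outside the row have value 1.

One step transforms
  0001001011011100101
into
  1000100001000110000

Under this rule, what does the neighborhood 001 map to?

At position 2 the neighborhood is 001; the next row has 0 there.

0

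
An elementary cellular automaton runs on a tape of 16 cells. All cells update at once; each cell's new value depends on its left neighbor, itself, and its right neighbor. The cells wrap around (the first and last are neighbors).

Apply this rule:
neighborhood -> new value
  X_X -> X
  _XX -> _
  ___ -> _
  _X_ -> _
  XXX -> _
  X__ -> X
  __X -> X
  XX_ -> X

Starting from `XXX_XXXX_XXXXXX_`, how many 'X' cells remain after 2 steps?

step 1: __XX___XX_____XX
step 2: XX_XX_X_XX___X_X
count of X: 9

9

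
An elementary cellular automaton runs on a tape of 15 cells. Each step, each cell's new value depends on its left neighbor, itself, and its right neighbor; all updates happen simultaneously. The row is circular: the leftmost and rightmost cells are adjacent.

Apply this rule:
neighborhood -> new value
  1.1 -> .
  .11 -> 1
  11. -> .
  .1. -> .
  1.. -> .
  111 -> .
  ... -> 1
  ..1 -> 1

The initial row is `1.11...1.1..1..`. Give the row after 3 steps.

..1..11....1..1
.1..11..111..1.
1..11..11...1..

1..11..11...1..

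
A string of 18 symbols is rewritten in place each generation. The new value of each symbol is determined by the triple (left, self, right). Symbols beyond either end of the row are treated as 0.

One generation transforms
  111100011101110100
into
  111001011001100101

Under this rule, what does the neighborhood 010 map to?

At position 15 the neighborhood is 010; the next row has 1 there.

1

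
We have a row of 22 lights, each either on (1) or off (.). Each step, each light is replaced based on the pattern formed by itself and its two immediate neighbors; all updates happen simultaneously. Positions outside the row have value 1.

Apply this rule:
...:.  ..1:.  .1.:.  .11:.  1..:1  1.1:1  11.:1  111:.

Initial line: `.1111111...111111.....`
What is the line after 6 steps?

.11.11......11........

1......11.......11....
11......11.......11...
.11......11.......11..
1.11......11.......11.
11.11......11.......11
.11.11......11........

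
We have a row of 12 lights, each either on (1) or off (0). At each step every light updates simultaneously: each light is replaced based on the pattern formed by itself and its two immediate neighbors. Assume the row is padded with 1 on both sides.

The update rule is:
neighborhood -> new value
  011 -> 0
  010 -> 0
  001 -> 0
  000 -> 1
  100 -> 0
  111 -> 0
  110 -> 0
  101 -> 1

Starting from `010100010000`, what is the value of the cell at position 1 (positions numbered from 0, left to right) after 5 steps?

1

101001000110
010000010001
100111000100
000000010000
011111000110
position 1 holds 1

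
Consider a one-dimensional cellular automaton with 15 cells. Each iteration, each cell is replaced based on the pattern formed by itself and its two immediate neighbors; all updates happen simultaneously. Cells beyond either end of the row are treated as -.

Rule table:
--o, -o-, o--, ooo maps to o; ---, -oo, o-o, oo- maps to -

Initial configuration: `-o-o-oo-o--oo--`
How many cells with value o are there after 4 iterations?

oo-o----ooo--o-
---oo--o-o-oooo
--o--ooo-o--oo-
-oooo-o--ooo--o
count of o: 9

9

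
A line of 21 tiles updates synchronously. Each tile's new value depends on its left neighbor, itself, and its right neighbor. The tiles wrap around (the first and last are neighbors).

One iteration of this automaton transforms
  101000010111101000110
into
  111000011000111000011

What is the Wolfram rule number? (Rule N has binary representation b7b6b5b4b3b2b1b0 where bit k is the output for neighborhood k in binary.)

100

position 10: 111 → 0  (bit 7 = 0)
position 12: 110 → 1  (bit 6 = 1)
position 1: 101 → 1  (bit 5 = 1)
position 3: 100 → 0  (bit 4 = 0)
position 9: 011 → 0  (bit 3 = 0)
position 0: 010 → 1  (bit 2 = 1)
position 6: 001 → 0  (bit 1 = 0)
position 4: 000 → 0  (bit 0 = 0)
bits b7..b0 = 01100100 = 100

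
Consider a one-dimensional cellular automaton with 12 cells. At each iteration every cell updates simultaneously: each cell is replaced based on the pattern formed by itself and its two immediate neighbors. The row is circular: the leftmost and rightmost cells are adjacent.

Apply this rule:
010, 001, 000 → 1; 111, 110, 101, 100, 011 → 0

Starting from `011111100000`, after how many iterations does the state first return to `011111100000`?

24

100000001111
001111110000
110000000111
000111111000
111000000011
000011111100
111100000001
000001111110
111110000000
000000111111
011111000000
100000011111
001111100000
110000001111
000111110000
111000000111
000011111000
111100000011
000001111100
111110000001
000000111110
111111000000
000000011111
011111100000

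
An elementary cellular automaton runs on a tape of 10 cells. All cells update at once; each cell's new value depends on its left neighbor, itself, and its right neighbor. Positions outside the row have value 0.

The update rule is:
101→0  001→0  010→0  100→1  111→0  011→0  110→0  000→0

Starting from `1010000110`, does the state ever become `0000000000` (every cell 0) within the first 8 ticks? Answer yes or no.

yes

0001000001
0000100000
0000010000
0000001000
0000000100
0000000010
0000000001
0000000000
all cells are 0 at tick 8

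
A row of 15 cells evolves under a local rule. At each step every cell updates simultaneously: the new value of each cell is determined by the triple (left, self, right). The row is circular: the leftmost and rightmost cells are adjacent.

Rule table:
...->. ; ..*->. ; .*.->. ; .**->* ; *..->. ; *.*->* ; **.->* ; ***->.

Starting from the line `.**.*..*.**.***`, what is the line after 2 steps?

****....*****.*
...*....*...***

...*....*...***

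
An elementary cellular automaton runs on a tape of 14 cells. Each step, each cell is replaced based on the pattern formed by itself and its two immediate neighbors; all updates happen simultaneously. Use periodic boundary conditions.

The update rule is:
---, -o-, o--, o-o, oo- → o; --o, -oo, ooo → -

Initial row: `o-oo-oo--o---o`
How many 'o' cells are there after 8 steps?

oo-oo-oo-ooo--
-oo-oo-oo--oo-
--oo-oo-oo--oo
o--oo-oo-oo--o
oo--oo-oo-oo--
-oo--oo-oo-oo-
--oo--oo-oo-oo
o--oo--oo-oo-o
count of o: 8

8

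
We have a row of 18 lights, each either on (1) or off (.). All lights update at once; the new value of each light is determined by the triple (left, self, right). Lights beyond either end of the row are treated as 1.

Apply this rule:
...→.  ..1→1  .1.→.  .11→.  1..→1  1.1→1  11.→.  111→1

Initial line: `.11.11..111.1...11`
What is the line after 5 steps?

1..1..11.1.1.1.1.1
.11.11..1.1.1.1.1.
1..1..11.1.1.1.1.1  (repeats step 1; period 2)
step 5: 1..1..11.1.1.1.1.1

1..1..11.1.1.1.1.1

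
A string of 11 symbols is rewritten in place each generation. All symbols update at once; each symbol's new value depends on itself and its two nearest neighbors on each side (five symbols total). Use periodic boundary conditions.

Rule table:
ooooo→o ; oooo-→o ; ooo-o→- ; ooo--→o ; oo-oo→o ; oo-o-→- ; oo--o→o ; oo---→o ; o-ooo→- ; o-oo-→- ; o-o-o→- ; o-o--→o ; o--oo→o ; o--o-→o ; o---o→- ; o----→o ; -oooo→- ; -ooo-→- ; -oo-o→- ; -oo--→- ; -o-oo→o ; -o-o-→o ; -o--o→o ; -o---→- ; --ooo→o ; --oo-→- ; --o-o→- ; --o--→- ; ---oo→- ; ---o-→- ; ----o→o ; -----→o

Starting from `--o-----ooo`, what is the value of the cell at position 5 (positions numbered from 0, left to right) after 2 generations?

oo--ooo-o-o
-oooo----o-
position 5 holds -

-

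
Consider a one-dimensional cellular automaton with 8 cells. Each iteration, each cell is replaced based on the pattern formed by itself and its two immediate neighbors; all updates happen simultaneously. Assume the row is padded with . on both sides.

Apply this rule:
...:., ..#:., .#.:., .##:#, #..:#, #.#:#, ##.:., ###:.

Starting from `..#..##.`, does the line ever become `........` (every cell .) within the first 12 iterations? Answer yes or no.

iteration 1: ...#.#.#
iteration 2: ....#.#.
iteration 3: .....#.#
iteration 4: ......#.
iteration 5: .......#
iteration 6: ........
all cells are . at iteration 6

yes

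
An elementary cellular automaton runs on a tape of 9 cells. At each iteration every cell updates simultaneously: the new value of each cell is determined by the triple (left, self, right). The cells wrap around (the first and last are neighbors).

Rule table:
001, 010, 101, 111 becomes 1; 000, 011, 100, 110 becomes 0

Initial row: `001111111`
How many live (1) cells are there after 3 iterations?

4

iteration 1: 010111110
iteration 2: 111011100
iteration 3: 010101001
count of 1: 4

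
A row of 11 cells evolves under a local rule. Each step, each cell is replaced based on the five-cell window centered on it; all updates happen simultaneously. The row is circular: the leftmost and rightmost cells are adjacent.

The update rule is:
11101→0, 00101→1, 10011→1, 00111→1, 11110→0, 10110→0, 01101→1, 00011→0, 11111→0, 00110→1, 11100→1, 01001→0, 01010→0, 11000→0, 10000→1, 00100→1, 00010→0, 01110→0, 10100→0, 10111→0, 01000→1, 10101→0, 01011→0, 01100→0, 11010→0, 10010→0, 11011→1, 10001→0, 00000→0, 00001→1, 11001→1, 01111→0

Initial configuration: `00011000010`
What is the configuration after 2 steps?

00000111100

step 1: 11010011011
step 2: 00000111100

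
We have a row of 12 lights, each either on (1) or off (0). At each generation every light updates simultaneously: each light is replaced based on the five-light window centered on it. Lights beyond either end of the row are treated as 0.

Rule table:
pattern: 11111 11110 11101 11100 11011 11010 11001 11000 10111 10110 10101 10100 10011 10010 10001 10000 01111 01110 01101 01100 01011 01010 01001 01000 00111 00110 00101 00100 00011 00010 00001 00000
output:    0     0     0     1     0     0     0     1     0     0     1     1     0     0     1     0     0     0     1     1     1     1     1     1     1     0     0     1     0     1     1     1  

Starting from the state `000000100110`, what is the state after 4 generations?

010000000001

111111110011
100000010001
110111111111
010000000001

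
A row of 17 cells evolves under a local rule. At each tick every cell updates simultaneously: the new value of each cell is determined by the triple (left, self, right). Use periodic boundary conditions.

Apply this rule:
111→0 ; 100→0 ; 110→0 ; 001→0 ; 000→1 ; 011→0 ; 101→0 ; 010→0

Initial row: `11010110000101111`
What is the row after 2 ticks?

11111110000111111

tick 1: 00000000110000000
tick 2: 11111110000111111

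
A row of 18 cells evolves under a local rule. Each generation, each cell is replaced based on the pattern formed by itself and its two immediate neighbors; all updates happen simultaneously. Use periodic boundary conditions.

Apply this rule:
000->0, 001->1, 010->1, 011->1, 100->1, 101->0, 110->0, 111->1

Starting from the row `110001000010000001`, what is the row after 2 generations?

generation 1: 101011100111000011
generation 2: 001011011110100111

001011011110100111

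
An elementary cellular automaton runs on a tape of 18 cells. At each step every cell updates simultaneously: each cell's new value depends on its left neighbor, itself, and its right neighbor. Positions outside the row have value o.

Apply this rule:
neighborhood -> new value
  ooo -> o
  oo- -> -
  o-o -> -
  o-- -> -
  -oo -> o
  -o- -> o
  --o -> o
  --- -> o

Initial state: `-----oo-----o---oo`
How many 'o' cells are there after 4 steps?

13

step 1: -ooooo--ooooo-oooo
step 2: -oooo--ooooo--oooo
step 3: -ooo--ooooo--ooooo
step 4: -oo--ooooo--oooooo
count of o: 13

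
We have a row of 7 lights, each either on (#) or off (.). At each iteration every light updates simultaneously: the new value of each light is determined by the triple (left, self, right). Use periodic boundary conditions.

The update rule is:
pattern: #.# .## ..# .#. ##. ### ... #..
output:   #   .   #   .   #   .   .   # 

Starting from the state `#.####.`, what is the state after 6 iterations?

.#.##.#

iteration 1: .#...##
iteration 2: #.#.#.#
iteration 3: ##.#.#.
iteration 4: .##.#.#
iteration 5: #.##.#.
iteration 6: .#.##.#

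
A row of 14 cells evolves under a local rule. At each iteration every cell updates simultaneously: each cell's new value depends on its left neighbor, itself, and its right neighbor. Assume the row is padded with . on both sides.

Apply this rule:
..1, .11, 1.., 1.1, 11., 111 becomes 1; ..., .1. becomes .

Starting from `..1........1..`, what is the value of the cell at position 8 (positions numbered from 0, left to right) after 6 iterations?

.1.1......1.1.
1.1.1....1.1.1
.1.1.1..1.1.1.
1.1.1.11.1.1.1
.1.1.1111.1.1.
1.1.111111.1.1
position 8 holds 1

1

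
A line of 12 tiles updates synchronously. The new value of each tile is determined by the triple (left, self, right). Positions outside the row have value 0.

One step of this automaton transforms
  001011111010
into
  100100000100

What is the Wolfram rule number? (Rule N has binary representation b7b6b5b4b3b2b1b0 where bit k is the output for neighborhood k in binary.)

33

position 5: 111 → 0  (bit 7 = 0)
position 8: 110 → 0  (bit 6 = 0)
position 3: 101 → 1  (bit 5 = 1)
position 11: 100 → 0  (bit 4 = 0)
position 4: 011 → 0  (bit 3 = 0)
position 2: 010 → 0  (bit 2 = 0)
position 1: 001 → 0  (bit 1 = 0)
position 0: 000 → 1  (bit 0 = 1)
bits b7..b0 = 00100001 = 33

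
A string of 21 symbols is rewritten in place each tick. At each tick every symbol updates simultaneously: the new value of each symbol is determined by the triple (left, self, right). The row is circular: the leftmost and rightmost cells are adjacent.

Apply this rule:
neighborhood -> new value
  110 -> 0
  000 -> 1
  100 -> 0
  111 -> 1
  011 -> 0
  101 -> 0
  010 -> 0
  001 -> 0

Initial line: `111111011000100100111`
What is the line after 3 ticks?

tick 1: 111110000010000000011
tick 2: 111100111000111111001
tick 3: 111000010010011110000

111000010010011110000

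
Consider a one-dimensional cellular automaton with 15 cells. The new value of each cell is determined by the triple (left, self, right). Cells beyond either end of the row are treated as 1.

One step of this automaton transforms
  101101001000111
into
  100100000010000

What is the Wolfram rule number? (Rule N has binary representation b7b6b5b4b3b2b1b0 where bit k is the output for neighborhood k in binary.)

position 13: 111 → 0  (bit 7 = 0)
position 0: 110 → 1  (bit 6 = 1)
position 1: 101 → 0  (bit 5 = 0)
position 6: 100 → 0  (bit 4 = 0)
position 2: 011 → 0  (bit 3 = 0)
position 5: 010 → 0  (bit 2 = 0)
position 7: 001 → 0  (bit 1 = 0)
position 10: 000 → 1  (bit 0 = 1)
bits b7..b0 = 01000001 = 65

65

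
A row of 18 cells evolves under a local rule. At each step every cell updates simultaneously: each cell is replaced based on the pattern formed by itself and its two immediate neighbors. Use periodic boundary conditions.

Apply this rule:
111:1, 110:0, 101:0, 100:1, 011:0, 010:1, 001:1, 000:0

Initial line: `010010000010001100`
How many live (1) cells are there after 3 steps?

11

step 1: 111111000111010010
step 2: 011110101010011110
step 3: 101100101011101101
count of 1: 11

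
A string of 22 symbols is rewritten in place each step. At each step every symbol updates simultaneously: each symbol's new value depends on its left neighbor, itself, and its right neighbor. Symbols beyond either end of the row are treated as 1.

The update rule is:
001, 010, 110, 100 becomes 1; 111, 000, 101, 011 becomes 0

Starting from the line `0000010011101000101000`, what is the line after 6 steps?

0000111100110000000010

1000111100101101101101
1101000111100100100100
0101101000111111111111
0100101101000000000000
0111100101100000000001
0000111100110000000010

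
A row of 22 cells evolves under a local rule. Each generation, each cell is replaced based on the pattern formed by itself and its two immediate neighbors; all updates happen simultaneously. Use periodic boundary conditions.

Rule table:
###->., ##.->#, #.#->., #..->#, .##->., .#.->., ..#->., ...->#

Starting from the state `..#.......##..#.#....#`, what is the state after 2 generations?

generation 1: #..######..##....###..
generation 2: .#......##..####...##.

.#......##..####...##.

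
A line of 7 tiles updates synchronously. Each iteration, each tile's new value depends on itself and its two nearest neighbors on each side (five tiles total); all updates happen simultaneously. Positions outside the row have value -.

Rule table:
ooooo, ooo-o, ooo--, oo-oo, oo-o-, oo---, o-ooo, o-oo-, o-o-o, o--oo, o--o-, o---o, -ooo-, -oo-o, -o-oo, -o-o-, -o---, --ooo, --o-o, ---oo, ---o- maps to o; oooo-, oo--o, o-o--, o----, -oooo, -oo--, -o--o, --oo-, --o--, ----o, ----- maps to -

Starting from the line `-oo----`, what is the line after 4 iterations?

ooooo-o

o--o---
--o-o--
-ooo-o-
ooooo-o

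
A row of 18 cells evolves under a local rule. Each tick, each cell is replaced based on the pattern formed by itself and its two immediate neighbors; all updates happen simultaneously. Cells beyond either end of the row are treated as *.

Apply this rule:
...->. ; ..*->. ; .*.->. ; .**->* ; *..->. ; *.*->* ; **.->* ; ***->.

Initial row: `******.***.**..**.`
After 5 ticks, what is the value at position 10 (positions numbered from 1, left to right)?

.....***.****..***
.....*.***..*..*..
......**.*........
......***.........
......*.*.........
position 10 holds .

.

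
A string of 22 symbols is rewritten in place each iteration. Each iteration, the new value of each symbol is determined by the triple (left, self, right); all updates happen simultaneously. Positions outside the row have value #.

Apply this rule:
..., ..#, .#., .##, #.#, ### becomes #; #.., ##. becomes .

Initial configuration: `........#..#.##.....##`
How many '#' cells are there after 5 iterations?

.########.####..######
########.####..#######
#######.####..########
######.####..#########
#####.####..##########
count of #: 19

19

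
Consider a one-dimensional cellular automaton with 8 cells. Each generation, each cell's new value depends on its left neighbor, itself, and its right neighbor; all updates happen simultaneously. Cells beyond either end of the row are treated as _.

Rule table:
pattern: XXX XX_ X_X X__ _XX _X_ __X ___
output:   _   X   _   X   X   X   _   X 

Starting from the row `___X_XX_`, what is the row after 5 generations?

XX_X_X_X

XX_X_XXX
XX_X_X_X
XX_X_X_X  (fixed point — unchanged through generation 5)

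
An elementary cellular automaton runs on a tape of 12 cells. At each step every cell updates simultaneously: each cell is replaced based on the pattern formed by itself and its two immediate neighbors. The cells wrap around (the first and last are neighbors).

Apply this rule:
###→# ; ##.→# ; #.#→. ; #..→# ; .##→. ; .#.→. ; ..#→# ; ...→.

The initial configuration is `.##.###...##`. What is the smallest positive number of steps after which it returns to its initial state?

..#..###.#.#
##.##.##....
.#..#..##..#
..##.##.###.
.#.#..#..###
....##.##.##
#..#.#..#..#
###...##.##.
.###.#.#..#.
#.##....##.#
#..##..#.#..
.##.###...##

12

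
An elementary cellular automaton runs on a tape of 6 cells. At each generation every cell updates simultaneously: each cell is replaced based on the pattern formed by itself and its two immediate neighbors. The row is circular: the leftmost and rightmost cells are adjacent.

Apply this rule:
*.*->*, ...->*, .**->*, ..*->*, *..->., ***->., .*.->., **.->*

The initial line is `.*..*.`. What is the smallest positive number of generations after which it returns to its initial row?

3

*..*..
..*..*
.*..*.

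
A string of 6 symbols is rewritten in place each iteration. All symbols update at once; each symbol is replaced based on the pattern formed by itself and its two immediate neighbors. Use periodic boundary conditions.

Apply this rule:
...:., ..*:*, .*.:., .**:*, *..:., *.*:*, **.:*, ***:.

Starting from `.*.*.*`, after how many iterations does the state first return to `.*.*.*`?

2

iteration 1: *.*.*.
iteration 2: .*.*.*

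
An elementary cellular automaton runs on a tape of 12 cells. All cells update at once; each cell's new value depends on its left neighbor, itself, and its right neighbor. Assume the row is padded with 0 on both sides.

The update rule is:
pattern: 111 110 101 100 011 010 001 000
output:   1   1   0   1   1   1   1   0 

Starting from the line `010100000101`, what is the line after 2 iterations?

110111011101

iteration 1: 110110001101
iteration 2: 110111011101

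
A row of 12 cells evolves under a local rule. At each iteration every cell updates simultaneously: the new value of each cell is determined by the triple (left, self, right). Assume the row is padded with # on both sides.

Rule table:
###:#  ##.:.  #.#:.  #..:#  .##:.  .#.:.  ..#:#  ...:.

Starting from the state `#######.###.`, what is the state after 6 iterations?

#.#.#.#.#.##

######...#..
#####.#.#.##
####.......#
###.#.....#.
##...#...#..
#.#.#.#.#.##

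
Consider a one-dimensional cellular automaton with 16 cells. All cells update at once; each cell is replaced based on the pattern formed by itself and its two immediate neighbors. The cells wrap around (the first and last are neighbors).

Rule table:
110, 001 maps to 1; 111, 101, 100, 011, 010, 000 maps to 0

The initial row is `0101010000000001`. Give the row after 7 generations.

0000000000000010
0000000000000100
0000000000001000
0000000000010000
0000000000100000
0000000001000000
0000000010000000

0000000010000000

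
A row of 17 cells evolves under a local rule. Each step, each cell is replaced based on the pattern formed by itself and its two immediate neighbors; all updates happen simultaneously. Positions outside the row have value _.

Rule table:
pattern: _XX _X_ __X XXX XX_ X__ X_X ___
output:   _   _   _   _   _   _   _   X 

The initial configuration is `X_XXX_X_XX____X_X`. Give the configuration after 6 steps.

___________XX____
XXXXXXXXXX____XXX
___________XX____  (repeats step 1; period 2)
step 6: XXXXXXXXXX____XXX

XXXXXXXXXX____XXX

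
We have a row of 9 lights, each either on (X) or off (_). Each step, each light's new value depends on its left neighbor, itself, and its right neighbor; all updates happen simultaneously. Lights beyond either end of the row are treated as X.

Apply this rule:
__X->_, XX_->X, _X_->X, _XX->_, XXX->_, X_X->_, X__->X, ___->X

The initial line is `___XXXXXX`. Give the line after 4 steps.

XXXXXX_X_

step 1: XX_______
step 2: _XXXXXXX_
step 3: _______X_
step 4: XXXXXX_X_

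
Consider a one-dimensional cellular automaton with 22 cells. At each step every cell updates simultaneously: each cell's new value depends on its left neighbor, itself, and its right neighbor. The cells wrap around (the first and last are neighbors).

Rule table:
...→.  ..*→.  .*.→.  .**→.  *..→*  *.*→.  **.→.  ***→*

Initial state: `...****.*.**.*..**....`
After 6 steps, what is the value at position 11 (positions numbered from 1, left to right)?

*

....**........*...*...
......*........*...*..
.......*........*...*.
........*........*...*
*........*........*...
.*........*........*..
position 11 holds *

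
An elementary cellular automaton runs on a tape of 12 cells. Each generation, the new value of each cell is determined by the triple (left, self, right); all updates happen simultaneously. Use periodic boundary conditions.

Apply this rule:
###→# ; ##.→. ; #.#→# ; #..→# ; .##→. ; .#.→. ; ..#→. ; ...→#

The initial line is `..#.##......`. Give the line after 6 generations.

#..#..######
.#..#..#####
#.#..#..###.
.#.#..#..#.#
#.#.#..#..#.
.#.#.#..#..#

.#.#.#..#..#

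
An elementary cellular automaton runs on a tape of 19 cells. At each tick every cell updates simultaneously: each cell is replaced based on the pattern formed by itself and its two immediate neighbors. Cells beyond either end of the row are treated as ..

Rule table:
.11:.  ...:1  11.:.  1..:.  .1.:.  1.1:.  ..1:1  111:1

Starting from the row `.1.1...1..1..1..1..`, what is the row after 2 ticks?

..111...1..1..1..1.

1....11..1..1..1..1
..111...1..1..1..1.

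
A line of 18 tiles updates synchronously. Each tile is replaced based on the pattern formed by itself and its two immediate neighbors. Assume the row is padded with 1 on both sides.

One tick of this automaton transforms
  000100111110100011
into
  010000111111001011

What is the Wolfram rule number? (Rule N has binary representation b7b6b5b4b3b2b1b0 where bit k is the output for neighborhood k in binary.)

position 7: 111 → 1  (bit 7 = 1)
position 10: 110 → 1  (bit 6 = 1)
position 11: 101 → 1  (bit 5 = 1)
position 0: 100 → 0  (bit 4 = 0)
position 6: 011 → 1  (bit 3 = 1)
position 3: 010 → 0  (bit 2 = 0)
position 2: 001 → 0  (bit 1 = 0)
position 1: 000 → 1  (bit 0 = 1)
bits b7..b0 = 11101001 = 233

233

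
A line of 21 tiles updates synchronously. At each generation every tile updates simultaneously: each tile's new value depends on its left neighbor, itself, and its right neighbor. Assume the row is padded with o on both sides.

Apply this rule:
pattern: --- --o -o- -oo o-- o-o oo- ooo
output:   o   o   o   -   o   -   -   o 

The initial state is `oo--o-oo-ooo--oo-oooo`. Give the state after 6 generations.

o-ooooooo-oooooo--ooo

generation 1: o-ooo-----o-oo----ooo
generation 2: ---o-oooooo---oooo-oo
generation 3: oooo--oooo-ooo-oo---o
generation 4: ooo-oo-oo---o----ooo-
generation 5: oo-------oooooooo-o--
generation 6: o-ooooooo-oooooo--ooo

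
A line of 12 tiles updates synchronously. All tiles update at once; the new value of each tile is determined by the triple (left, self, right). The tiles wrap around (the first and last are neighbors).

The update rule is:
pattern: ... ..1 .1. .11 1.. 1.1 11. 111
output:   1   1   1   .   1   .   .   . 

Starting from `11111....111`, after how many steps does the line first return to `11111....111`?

2

.....1111...
11111....111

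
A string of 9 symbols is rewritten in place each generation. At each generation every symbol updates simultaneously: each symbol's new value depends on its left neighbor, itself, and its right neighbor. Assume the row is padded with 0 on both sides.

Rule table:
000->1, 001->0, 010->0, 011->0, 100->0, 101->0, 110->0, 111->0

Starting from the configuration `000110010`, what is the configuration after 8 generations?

110000000
000111111
110000000  (repeats generation 1; period 2)
generation 8: 000111111

000111111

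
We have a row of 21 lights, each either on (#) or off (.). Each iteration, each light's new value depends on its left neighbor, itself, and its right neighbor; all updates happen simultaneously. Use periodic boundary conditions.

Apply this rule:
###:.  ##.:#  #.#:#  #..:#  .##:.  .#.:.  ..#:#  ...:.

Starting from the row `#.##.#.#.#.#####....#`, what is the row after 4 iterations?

##.##.#.#.#....##..#.
.##.##.#.#.#..#.###.#
#.##.##.#.#.##.#..##.
.#.##.##.#.#.##.##.##

.#.##.##.#.#.##.##.##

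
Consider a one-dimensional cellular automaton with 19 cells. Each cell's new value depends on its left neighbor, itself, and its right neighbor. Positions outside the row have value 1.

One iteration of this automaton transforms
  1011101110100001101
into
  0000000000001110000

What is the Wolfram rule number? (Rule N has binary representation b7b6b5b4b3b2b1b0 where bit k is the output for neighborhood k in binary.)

position 3: 111 → 0  (bit 7 = 0)
position 0: 110 → 0  (bit 6 = 0)
position 1: 101 → 0  (bit 5 = 0)
position 11: 100 → 0  (bit 4 = 0)
position 2: 011 → 0  (bit 3 = 0)
position 10: 010 → 0  (bit 2 = 0)
position 14: 001 → 1  (bit 1 = 1)
position 12: 000 → 1  (bit 0 = 1)
bits b7..b0 = 00000011 = 3

3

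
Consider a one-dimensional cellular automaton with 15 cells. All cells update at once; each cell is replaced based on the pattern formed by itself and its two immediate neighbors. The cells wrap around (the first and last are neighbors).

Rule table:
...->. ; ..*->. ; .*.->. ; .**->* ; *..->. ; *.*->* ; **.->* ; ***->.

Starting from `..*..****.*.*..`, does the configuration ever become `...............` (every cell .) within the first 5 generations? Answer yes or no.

.....*..**.*...
........***....
........*.*....
.........*.....
...............
all cells are . at generation 5

yes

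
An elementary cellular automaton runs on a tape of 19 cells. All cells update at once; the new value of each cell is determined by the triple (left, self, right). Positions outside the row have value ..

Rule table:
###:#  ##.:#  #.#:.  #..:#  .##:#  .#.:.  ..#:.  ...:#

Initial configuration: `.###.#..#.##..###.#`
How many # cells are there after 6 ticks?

15

.###..#...###.###..
.####..##.###.#####
.#####.##.###.#####
.#####.##.###.#####  (fixed point — unchanged through tick 6)
count of #: 15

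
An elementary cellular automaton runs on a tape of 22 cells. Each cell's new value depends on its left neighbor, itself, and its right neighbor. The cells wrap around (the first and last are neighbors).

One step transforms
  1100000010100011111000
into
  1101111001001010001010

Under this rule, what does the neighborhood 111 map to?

0

At position 15 the neighborhood is 111; the next row has 0 there.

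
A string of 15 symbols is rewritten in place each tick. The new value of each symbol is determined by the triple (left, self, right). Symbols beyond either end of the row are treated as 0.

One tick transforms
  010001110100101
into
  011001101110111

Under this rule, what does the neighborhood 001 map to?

At position 0 the neighborhood is 001; the next row has 0 there.

0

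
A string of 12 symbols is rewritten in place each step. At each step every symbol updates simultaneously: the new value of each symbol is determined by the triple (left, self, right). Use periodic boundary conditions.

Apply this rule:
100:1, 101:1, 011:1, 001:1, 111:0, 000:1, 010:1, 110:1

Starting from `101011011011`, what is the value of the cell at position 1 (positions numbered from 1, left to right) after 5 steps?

1

111111111110
100000000011
111111111110  (repeats step 1; period 2)
step 5: 111111111110
position 1 holds 1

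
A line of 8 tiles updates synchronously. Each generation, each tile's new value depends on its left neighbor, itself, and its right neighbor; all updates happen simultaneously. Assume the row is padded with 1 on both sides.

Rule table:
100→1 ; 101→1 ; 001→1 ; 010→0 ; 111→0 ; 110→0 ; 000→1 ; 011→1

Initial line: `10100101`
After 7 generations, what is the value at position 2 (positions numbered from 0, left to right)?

generation 1: 01011011
generation 2: 10110110
generation 3: 01101101
generation 4: 11011011
generation 5: 00110110
generation 6: 11101101
generation 7: 00011011
position 2 holds 0

0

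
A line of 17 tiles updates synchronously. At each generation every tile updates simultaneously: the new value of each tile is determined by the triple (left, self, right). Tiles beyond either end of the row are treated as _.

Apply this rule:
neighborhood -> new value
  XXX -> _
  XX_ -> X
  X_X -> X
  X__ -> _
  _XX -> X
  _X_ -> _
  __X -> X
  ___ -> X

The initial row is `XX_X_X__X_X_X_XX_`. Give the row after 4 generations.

XX_XX_X_X_XX__X_X

XXX_X__X_X_X_XXX_
X_XX__X_X_X_XX_X_
_XXX_X_X_X_XXXX__
XX_XX_X_X_XX__X_X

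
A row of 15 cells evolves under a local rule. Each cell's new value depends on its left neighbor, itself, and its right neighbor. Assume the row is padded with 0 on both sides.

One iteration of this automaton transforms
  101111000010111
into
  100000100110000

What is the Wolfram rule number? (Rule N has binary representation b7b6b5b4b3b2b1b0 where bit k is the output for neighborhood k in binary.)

22

position 3: 111 → 0  (bit 7 = 0)
position 5: 110 → 0  (bit 6 = 0)
position 1: 101 → 0  (bit 5 = 0)
position 6: 100 → 1  (bit 4 = 1)
position 2: 011 → 0  (bit 3 = 0)
position 0: 010 → 1  (bit 2 = 1)
position 9: 001 → 1  (bit 1 = 1)
position 7: 000 → 0  (bit 0 = 0)
bits b7..b0 = 00010110 = 22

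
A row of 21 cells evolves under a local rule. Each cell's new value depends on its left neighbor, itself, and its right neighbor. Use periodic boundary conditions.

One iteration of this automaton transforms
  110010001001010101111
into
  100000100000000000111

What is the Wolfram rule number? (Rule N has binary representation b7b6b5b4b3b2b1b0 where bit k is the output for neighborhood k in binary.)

129

position 0: 111 → 1  (bit 7 = 1)
position 1: 110 → 0  (bit 6 = 0)
position 12: 101 → 0  (bit 5 = 0)
position 2: 100 → 0  (bit 4 = 0)
position 17: 011 → 0  (bit 3 = 0)
position 4: 010 → 0  (bit 2 = 0)
position 3: 001 → 0  (bit 1 = 0)
position 6: 000 → 1  (bit 0 = 1)
bits b7..b0 = 10000001 = 129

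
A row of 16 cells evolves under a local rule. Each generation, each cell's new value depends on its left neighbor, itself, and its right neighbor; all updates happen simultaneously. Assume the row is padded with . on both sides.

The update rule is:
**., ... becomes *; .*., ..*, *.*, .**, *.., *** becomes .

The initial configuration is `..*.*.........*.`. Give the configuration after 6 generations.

generation 1: *.....*******...
generation 2: ..***.......*.**
generation 3: *...*.*****....*
generation 4: ..*.......*.**..
generation 5: *...*****....*.*
generation 6: ..*.....*.**....

..*.....*.**....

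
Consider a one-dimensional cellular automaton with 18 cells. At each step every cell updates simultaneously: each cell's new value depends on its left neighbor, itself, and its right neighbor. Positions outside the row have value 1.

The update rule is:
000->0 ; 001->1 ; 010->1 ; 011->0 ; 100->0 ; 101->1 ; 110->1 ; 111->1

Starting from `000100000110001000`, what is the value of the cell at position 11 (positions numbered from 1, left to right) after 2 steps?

001100001010011001
010100011110101010
position 11 holds 1

1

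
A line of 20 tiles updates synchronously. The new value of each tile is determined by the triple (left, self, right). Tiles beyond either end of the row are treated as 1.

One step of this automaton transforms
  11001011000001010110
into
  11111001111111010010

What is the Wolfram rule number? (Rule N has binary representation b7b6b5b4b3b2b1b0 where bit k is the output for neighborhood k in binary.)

position 0: 111 → 1  (bit 7 = 1)
position 1: 110 → 1  (bit 6 = 1)
position 5: 101 → 0  (bit 5 = 0)
position 2: 100 → 1  (bit 4 = 1)
position 6: 011 → 0  (bit 3 = 0)
position 4: 010 → 1  (bit 2 = 1)
position 3: 001 → 1  (bit 1 = 1)
position 9: 000 → 1  (bit 0 = 1)
bits b7..b0 = 11010111 = 215

215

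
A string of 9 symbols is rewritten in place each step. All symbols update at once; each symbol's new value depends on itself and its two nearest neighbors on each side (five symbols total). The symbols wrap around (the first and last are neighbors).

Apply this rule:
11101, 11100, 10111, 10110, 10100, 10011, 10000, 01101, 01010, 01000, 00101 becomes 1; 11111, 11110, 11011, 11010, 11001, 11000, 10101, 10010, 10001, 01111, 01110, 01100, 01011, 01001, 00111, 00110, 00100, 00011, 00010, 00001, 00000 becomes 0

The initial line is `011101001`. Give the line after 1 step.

010101001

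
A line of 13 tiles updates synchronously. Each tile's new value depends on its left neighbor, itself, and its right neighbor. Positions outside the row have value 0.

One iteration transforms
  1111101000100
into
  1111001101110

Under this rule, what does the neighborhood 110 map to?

At position 4 the neighborhood is 110; the next row has 0 there.

0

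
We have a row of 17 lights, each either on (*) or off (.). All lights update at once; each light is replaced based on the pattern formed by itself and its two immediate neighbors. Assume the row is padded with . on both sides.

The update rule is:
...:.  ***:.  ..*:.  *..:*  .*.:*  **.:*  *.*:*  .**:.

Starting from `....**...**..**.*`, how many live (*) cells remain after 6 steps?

step 1: .....**...**..***
step 2: ......**...**...*
step 3: .......**...**..*
step 4: ........**...**.*
step 5: .........**...***
step 6: ..........**....*
count of *: 3

3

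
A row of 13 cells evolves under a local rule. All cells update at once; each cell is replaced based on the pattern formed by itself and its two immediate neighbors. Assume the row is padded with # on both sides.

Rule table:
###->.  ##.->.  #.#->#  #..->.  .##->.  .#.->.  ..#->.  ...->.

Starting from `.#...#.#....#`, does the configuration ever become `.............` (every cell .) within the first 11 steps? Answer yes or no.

#.....#......
.............
all cells are . at step 2

yes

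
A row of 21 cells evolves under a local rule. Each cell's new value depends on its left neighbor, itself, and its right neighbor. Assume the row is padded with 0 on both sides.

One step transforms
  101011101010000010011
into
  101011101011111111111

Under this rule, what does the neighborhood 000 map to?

At position 12 the neighborhood is 000; the next row has 1 there.

1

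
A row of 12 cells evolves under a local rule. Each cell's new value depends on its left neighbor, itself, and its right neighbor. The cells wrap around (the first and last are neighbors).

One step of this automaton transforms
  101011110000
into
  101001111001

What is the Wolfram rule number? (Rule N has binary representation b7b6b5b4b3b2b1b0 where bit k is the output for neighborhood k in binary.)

position 5: 111 → 1  (bit 7 = 1)
position 7: 110 → 1  (bit 6 = 1)
position 1: 101 → 0  (bit 5 = 0)
position 8: 100 → 1  (bit 4 = 1)
position 4: 011 → 0  (bit 3 = 0)
position 0: 010 → 1  (bit 2 = 1)
position 11: 001 → 1  (bit 1 = 1)
position 9: 000 → 0  (bit 0 = 0)
bits b7..b0 = 11010110 = 214

214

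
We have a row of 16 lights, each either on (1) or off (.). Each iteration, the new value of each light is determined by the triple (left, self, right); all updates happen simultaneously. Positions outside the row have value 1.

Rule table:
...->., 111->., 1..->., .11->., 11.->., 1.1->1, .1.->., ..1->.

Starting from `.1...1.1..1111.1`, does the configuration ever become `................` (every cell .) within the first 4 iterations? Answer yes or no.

yes

1.....1.......1.
...............1
................
all cells are . at iteration 3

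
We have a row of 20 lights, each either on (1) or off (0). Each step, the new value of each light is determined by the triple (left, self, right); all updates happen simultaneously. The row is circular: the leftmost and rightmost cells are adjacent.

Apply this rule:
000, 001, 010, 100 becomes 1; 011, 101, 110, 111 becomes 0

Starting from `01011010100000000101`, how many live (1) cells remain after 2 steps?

7

step 1: 01000010111111111101
step 2: 01111110000000000001
count of 1: 7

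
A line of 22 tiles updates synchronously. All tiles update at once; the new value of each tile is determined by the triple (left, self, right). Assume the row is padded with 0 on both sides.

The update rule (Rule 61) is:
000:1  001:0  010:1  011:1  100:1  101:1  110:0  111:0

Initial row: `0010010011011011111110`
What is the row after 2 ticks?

1110110111101101111101

1011011010110110000001
1110110111101101111101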